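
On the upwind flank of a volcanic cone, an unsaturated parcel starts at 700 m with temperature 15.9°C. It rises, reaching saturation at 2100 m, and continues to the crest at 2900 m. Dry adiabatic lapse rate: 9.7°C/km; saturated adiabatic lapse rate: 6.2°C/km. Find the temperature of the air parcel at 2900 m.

700 → 2100 m (dry, 9.7°C/km): ΔT = -9.7 × 1.4 = -13.58°C → T = 2.32°C
2100 → 2900 m (saturated, 6.2°C/km): ΔT = -6.2 × 0.8 = -4.96°C → T = -2.64°C

-2.64°C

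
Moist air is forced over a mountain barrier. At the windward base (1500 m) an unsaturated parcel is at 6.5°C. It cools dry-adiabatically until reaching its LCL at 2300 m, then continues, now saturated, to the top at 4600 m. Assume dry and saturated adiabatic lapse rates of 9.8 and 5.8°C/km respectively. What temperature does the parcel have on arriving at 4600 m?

-14.68°C

From 1500 m to 2300 m (dry): cools by 9.8 × 0.8 = 7.84°C, giving -1.34°C.
From 2300 m to 4600 m (saturated): cools by 5.8 × 2.3 = 13.34°C, giving -14.68°C.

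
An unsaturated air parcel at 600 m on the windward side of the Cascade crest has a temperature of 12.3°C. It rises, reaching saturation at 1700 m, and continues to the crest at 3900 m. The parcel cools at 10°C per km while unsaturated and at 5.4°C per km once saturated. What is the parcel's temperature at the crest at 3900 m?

-10.58°C

Dry to 1700 m: -10 × 1.1 km = -11°C, so T = 1.3°C.
Saturated to 3900 m: -5.4 × 2.2 km = -11.88°C, so T = -10.58°C.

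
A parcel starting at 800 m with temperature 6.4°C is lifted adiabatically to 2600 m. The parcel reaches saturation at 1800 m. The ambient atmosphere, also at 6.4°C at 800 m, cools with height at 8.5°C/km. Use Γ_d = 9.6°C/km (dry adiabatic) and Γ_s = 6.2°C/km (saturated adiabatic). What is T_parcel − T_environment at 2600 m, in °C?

+0.74°C (parcel warmer than environment)

Parcel:
  From 800 m to 1800 m (dry): cools by 9.6 × 1 = 9.6°C, giving -3.2°C.
  From 1800 m to 2600 m (saturated): cools by 6.2 × 0.8 = 4.96°C, giving -8.16°C.
Environment:
  From 800 m to 2600 m (environment): cools by 8.5 × 1.8 = 15.3°C, giving -8.9°C.
T_parcel − T_env = -8.16 − (-8.9) = +0.74°C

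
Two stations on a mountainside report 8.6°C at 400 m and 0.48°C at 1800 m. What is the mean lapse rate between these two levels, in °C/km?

5.8°C/km

Γ = −ΔT/Δz = (8.6 − 0.48) / (1800 − 400) m
  = 8.12°C / 1.4 km = 5.8°C/km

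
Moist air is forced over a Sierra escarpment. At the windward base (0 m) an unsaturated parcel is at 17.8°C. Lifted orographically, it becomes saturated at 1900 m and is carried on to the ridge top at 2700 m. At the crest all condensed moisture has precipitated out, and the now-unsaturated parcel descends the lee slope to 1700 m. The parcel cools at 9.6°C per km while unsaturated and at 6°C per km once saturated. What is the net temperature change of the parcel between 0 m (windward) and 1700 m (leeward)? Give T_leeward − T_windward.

0 → 1900 m (dry, 9.6°C/km): ΔT = -9.6 × 1.9 = -18.24°C → T = -0.44°C
1900 → 2700 m (saturated, 6°C/km): ΔT = -6 × 0.8 = -4.8°C → T = -5.24°C
2700 → 1700 m (dry descent, 9.6°C/km): ΔT = +9.6 × 1 = +9.6°C → T = 4.36°C
Net change vs windward start: 4.36 − 17.8 = -13.44°C

-13.44°C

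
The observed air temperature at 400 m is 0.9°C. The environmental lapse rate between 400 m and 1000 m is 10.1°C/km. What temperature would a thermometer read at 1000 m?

-5.16°C

From 400 m to 1000 m (environmental): cools by 10.1 × 0.6 = 6.06°C, giving -5.16°C.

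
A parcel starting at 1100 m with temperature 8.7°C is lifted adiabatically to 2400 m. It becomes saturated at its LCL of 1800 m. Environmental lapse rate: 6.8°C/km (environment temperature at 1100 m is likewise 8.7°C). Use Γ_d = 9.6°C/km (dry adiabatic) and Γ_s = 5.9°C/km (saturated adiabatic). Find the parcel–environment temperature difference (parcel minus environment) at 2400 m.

-1.42°C (parcel cooler than environment)

Parcel:
  From 1100 m to 1800 m (dry): cools by 9.6 × 0.7 = 6.72°C, giving 1.98°C.
  From 1800 m to 2400 m (saturated): cools by 5.9 × 0.6 = 3.54°C, giving -1.56°C.
Environment:
  From 1100 m to 2400 m (environment): cools by 6.8 × 1.3 = 8.84°C, giving -0.14°C.
T_parcel − T_env = -1.56 − (-0.14) = -1.42°C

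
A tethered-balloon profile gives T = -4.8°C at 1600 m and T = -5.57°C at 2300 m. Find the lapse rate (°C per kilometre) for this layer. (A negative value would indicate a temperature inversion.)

Γ = −ΔT/Δz = (-4.8 − (-5.57)) / (2300 − 1600) m
  = 0.77°C / 0.7 km = 1.1°C/km

1.1°C/km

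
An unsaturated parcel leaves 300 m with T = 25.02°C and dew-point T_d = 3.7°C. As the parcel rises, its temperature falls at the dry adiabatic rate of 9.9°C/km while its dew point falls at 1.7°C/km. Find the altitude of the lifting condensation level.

T and T_d converge at 9.9 − 1.7 = 8.2°C per km
Height above start = (25.02 − 3.7) / 8.2 = 2.6 km
LCL altitude = 300 m + 2600 m = 2900 m

2900 m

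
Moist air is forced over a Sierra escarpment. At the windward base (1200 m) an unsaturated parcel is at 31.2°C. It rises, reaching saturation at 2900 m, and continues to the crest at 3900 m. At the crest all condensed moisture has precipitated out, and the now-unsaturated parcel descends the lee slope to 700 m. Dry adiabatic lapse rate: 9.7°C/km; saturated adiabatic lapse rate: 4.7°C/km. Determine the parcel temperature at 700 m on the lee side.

41.05°C

Dry to 2900 m: -9.7 × 1.7 km = -16.49°C, so T = 14.71°C.
Saturated to 3900 m: -4.7 × 1 km = -4.7°C, so T = 10.01°C.
Dry descent to 700 m: +9.7 × 3.2 km = +31.04°C, so T = 41.05°C.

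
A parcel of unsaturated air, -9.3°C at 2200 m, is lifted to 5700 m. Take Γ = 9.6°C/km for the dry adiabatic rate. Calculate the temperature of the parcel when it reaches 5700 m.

-42.9°C

2200–5700 m, dry adiabatic: Δz = 3.5 km ⇒ ΔT = -33.6°C; T = -42.9°C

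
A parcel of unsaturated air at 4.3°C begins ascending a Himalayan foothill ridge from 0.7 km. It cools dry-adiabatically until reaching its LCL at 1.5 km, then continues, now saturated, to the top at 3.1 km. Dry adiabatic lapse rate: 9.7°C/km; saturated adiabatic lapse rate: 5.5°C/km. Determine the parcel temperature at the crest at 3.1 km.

-12.26°C

Dry to 1500 m: -9.7 × 0.8 km = -7.76°C, so T = -3.46°C.
Saturated to 3100 m: -5.5 × 1.6 km = -8.8°C, so T = -12.26°C.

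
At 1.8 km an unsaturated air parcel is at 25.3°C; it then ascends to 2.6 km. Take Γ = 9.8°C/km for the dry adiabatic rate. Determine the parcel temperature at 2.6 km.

17.46°C

1800–2600 m, dry adiabatic: Δz = 0.8 km ⇒ ΔT = -7.84°C; T = 17.46°C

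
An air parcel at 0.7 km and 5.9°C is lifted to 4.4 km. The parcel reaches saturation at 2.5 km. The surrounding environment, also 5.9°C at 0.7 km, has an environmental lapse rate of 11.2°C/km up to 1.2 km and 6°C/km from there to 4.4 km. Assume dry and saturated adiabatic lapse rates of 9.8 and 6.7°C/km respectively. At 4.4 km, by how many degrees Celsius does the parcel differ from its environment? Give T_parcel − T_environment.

-5.57°C (parcel cooler than environment)

Parcel:
  From 700 m to 2500 m (dry): cools by 9.8 × 1.8 = 17.64°C, giving -11.74°C.
  From 2500 m to 4400 m (saturated): cools by 6.7 × 1.9 = 12.73°C, giving -24.47°C.
Environment:
  From 700 m to 1200 m (environment, lower layer): cools by 11.2 × 0.5 = 5.6°C, giving 0.3°C.
  From 1200 m to 4400 m (environment, upper layer): cools by 6 × 3.2 = 19.2°C, giving -18.9°C.
T_parcel − T_env = -24.47 − (-18.9) = -5.57°C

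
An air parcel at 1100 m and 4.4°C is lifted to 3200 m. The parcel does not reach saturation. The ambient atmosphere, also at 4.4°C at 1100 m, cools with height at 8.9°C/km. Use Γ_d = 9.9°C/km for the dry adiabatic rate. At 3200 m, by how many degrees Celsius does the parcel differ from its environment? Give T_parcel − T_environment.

-2.1°C (parcel cooler than environment)

Parcel:
  1100 → 3200 m (dry, 9.9°C/km): ΔT = -9.9 × 2.1 = -20.79°C → T = -16.39°C
Environment:
  1100 → 3200 m (environment, 8.9°C/km): ΔT = -8.9 × 2.1 = -18.69°C → T = -14.29°C
T_parcel − T_env = -16.39 − (-14.29) = -2.1°C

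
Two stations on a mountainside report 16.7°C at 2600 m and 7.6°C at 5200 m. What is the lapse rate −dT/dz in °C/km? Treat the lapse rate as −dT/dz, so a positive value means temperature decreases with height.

Γ = −ΔT/Δz = (16.7 − 7.6) / (5200 − 2600) m
  = 9.1°C / 2.6 km = 3.5°C/km

3.5°C/km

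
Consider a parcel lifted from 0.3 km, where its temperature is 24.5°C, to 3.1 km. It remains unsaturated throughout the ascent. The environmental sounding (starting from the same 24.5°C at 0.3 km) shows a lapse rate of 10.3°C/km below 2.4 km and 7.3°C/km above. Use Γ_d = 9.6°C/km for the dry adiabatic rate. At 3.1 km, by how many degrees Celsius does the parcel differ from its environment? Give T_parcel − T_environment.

Parcel:
  300–3100 m, dry: Δz = 2.8 km ⇒ ΔT = -26.88°C; T = -2.38°C
Environment:
  300–2400 m, environment, lower layer: Δz = 2.1 km ⇒ ΔT = -21.63°C; T = 2.87°C
  2400–3100 m, environment, upper layer: Δz = 0.7 km ⇒ ΔT = -5.11°C; T = -2.24°C
T_parcel − T_env = -2.38 − (-2.24) = -0.14°C

-0.14°C (parcel cooler than environment)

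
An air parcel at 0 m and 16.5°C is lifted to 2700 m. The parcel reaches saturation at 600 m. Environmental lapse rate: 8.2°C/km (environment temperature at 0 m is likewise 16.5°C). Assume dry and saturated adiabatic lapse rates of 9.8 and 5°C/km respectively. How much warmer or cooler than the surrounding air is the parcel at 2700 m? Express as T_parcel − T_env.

Parcel:
  From 0 m to 600 m (dry): cools by 9.8 × 0.6 = 5.88°C, giving 10.62°C.
  From 600 m to 2700 m (saturated): cools by 5 × 2.1 = 10.5°C, giving 0.12°C.
Environment:
  From 0 m to 2700 m (environment): cools by 8.2 × 2.7 = 22.14°C, giving -5.64°C.
T_parcel − T_env = 0.12 − (-5.64) = +5.76°C

+5.76°C (parcel warmer than environment)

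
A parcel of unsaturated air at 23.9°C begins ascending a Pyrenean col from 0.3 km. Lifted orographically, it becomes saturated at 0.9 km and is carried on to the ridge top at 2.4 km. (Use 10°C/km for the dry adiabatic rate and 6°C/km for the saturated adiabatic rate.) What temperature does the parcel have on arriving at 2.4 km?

From 300 m to 900 m (dry): cools by 10 × 0.6 = 6°C, giving 17.9°C.
From 900 m to 2400 m (saturated): cools by 6 × 1.5 = 9°C, giving 8.9°C.

8.9°C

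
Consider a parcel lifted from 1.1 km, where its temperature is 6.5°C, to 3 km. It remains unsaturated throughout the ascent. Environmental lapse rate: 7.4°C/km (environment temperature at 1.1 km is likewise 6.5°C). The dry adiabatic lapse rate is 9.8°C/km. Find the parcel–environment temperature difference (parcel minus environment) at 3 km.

Parcel:
  1100–3000 m, dry: Δz = 1.9 km ⇒ ΔT = -18.62°C; T = -12.12°C
Environment:
  1100–3000 m, environment: Δz = 1.9 km ⇒ ΔT = -14.06°C; T = -7.56°C
T_parcel − T_env = -12.12 − (-7.56) = -4.56°C

-4.56°C (parcel cooler than environment)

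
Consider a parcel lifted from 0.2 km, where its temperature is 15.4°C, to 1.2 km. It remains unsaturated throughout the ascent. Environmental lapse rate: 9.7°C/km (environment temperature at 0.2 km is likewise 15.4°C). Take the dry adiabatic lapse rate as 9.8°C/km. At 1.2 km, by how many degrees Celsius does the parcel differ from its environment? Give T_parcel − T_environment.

-0.1°C (parcel cooler than environment)

Parcel:
  Dry to 1200 m: -9.8 × 1 km = -9.8°C, so T = 5.6°C.
Environment:
  Environment to 1200 m: -9.7 × 1 km = -9.7°C, so T = 5.7°C.
T_parcel − T_env = 5.6 − 5.7 = -0.1°C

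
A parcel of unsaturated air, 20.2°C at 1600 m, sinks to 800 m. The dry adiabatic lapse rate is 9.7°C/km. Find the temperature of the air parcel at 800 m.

27.96°C

From 1600 m to 800 m (dry adiabatic): warms by 9.7 × 0.8 = 7.76°C, giving 27.96°C.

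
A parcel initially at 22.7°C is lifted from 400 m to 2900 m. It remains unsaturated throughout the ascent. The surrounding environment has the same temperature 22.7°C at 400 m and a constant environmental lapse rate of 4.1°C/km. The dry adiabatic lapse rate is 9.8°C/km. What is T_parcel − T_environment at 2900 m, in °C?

-14.25°C (parcel cooler than environment)

Parcel:
  Dry to 2900 m: -9.8 × 2.5 km = -24.5°C, so T = -1.8°C.
Environment:
  Environment to 2900 m: -4.1 × 2.5 km = -10.25°C, so T = 12.45°C.
T_parcel − T_env = -1.8 − 12.45 = -14.25°C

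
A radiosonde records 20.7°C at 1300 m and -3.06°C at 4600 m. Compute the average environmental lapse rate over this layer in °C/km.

7.2°C/km

Γ = −ΔT/Δz = (20.7 − (-3.06)) / (4600 − 1300) m
  = 23.76°C / 3.3 km = 7.2°C/km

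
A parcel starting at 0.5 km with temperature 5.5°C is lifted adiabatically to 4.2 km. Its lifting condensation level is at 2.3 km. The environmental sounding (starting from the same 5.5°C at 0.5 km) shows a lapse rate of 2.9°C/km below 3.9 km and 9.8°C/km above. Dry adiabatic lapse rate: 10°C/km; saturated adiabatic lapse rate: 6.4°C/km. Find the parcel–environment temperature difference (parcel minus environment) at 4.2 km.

Parcel:
  Dry to 2300 m: -10 × 1.8 km = -18°C, so T = -12.5°C.
  Saturated to 4200 m: -6.4 × 1.9 km = -12.16°C, so T = -24.66°C.
Environment:
  Environment, lower layer to 3900 m: -2.9 × 3.4 km = -9.86°C, so T = -4.36°C.
  Environment, upper layer to 4200 m: -9.8 × 0.3 km = -2.94°C, so T = -7.3°C.
T_parcel − T_env = -24.66 − (-7.3) = -17.36°C

-17.36°C (parcel cooler than environment)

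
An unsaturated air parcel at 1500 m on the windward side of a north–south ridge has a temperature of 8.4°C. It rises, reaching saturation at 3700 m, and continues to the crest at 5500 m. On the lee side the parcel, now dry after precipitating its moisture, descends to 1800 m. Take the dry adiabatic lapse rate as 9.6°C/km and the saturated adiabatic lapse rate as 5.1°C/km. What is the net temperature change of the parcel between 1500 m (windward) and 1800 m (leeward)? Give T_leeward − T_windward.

1500–3700 m, dry: Δz = 2.2 km ⇒ ΔT = -21.12°C; T = -12.72°C
3700–5500 m, saturated: Δz = 1.8 km ⇒ ΔT = -9.18°C; T = -21.9°C
5500–1800 m, dry descent: Δz = 3.7 km ⇒ ΔT = +35.52°C; T = 13.62°C
Net change vs windward start: 13.62 − 8.4 = +5.22°C

+5.22°C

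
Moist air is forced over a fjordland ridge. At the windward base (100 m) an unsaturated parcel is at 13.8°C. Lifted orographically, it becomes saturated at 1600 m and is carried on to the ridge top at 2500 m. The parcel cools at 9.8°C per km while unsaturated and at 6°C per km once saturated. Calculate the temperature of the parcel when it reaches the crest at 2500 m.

-6.3°C

100 → 1600 m (dry, 9.8°C/km): ΔT = -9.8 × 1.5 = -14.7°C → T = -0.9°C
1600 → 2500 m (saturated, 6°C/km): ΔT = -6 × 0.9 = -5.4°C → T = -6.3°C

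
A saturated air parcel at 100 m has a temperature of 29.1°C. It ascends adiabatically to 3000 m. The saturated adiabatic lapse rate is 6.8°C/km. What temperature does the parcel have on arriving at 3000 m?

100–3000 m, saturated adiabatic: Δz = 2.9 km ⇒ ΔT = -19.72°C; T = 9.38°C

9.38°C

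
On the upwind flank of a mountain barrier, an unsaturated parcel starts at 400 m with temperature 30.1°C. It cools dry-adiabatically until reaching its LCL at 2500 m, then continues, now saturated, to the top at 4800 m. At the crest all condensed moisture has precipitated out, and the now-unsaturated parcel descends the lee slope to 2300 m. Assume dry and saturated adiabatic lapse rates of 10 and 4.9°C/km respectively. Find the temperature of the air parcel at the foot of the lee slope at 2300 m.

Dry to 2500 m: -10 × 2.1 km = -21°C, so T = 9.1°C.
Saturated to 4800 m: -4.9 × 2.3 km = -11.27°C, so T = -2.17°C.
Dry descent to 2300 m: +10 × 2.5 km = +25°C, so T = 22.83°C.

22.83°C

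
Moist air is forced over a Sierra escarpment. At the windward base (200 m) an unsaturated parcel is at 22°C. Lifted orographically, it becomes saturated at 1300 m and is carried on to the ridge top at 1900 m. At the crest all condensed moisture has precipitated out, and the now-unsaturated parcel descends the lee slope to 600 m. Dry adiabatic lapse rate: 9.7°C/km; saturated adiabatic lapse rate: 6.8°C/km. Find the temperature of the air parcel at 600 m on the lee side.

200 → 1300 m (dry, 9.7°C/km): ΔT = -9.7 × 1.1 = -10.67°C → T = 11.33°C
1300 → 1900 m (saturated, 6.8°C/km): ΔT = -6.8 × 0.6 = -4.08°C → T = 7.25°C
1900 → 600 m (dry descent, 9.7°C/km): ΔT = +9.7 × 1.3 = +12.61°C → T = 19.86°C

19.86°C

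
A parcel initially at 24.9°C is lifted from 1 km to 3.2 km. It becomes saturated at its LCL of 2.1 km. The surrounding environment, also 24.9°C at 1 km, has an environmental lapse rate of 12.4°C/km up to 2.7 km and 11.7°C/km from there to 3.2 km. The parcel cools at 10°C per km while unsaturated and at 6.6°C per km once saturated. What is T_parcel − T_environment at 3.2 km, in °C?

+8.67°C (parcel warmer than environment)

Parcel:
  1000 → 2100 m (dry, 10°C/km): ΔT = -10 × 1.1 = -11°C → T = 13.9°C
  2100 → 3200 m (saturated, 6.6°C/km): ΔT = -6.6 × 1.1 = -7.26°C → T = 6.64°C
Environment:
  1000 → 2700 m (environment, lower layer, 12.4°C/km): ΔT = -12.4 × 1.7 = -21.08°C → T = 3.82°C
  2700 → 3200 m (environment, upper layer, 11.7°C/km): ΔT = -11.7 × 0.5 = -5.85°C → T = -2.03°C
T_parcel − T_env = 6.64 − (-2.03) = +8.67°C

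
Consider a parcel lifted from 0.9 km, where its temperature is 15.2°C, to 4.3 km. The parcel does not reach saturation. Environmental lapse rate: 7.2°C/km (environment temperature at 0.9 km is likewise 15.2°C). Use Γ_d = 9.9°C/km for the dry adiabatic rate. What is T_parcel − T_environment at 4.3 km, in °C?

-9.18°C (parcel cooler than environment)

Parcel:
  900–4300 m, dry: Δz = 3.4 km ⇒ ΔT = -33.66°C; T = -18.46°C
Environment:
  900–4300 m, environment: Δz = 3.4 km ⇒ ΔT = -24.48°C; T = -9.28°C
T_parcel − T_env = -18.46 − (-9.28) = -9.18°C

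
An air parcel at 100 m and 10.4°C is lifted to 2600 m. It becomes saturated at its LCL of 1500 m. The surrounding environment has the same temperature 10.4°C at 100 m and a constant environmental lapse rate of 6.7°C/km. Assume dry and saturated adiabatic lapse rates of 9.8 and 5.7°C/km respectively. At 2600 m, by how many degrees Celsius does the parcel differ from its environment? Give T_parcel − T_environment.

Parcel:
  Dry to 1500 m: -9.8 × 1.4 km = -13.72°C, so T = -3.32°C.
  Saturated to 2600 m: -5.7 × 1.1 km = -6.27°C, so T = -9.59°C.
Environment:
  Environment to 2600 m: -6.7 × 2.5 km = -16.75°C, so T = -6.35°C.
T_parcel − T_env = -9.59 − (-6.35) = -3.24°C

-3.24°C (parcel cooler than environment)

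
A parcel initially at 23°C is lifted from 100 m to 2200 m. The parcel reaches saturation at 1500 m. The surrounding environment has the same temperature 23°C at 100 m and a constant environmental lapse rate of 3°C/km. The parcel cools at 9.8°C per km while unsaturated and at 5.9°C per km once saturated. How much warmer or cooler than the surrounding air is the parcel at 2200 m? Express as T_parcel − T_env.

-11.55°C (parcel cooler than environment)

Parcel:
  100–1500 m, dry: Δz = 1.4 km ⇒ ΔT = -13.72°C; T = 9.28°C
  1500–2200 m, saturated: Δz = 0.7 km ⇒ ΔT = -4.13°C; T = 5.15°C
Environment:
  100–2200 m, environment: Δz = 2.1 km ⇒ ΔT = -6.3°C; T = 16.7°C
T_parcel − T_env = 5.15 − 16.7 = -11.55°C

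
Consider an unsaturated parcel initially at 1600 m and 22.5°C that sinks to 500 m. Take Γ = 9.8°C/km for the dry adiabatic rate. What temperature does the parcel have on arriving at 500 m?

33.28°C

Dry adiabatic to 500 m: +9.8 × 1.1 km = +10.78°C, so T = 33.28°C.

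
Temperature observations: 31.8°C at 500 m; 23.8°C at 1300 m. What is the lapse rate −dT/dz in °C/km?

10°C/km

Γ = −ΔT/Δz = (31.8 − 23.8) / (1300 − 500) m
  = 8°C / 0.8 km = 10°C/km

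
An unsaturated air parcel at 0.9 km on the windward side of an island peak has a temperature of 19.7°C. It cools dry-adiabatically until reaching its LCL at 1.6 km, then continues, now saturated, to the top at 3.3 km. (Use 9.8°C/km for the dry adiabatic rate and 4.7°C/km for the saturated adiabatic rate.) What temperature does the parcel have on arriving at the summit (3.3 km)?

4.85°C

900–1600 m, dry: Δz = 0.7 km ⇒ ΔT = -6.86°C; T = 12.84°C
1600–3300 m, saturated: Δz = 1.7 km ⇒ ΔT = -7.99°C; T = 4.85°C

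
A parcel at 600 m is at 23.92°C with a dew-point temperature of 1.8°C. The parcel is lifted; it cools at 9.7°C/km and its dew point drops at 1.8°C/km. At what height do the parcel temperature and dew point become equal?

T and T_d converge at 9.7 − 1.8 = 7.9°C per km
Height above start = (23.92 − 1.8) / 7.9 = 2.8 km
LCL altitude = 600 m + 2800 m = 3400 m

3400 m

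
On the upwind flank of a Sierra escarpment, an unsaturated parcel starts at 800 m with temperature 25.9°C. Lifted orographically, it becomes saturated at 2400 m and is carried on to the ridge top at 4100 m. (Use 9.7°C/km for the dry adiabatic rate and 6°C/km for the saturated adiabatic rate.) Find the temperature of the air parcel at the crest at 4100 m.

From 800 m to 2400 m (dry): cools by 9.7 × 1.6 = 15.52°C, giving 10.38°C.
From 2400 m to 4100 m (saturated): cools by 6 × 1.7 = 10.2°C, giving 0.18°C.

0.18°C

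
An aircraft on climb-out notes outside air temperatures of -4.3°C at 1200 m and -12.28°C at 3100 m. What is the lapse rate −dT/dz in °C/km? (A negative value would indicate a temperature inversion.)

Γ = −ΔT/Δz = (-4.3 − (-12.28)) / (3100 − 1200) m
  = 7.98°C / 1.9 km = 4.2°C/km

4.2°C/km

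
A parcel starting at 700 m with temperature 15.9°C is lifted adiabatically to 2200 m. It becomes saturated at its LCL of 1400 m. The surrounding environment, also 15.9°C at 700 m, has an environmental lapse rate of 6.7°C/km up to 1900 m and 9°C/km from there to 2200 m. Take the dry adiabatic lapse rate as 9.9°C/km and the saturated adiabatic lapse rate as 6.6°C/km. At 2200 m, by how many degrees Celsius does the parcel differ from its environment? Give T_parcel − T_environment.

-1.47°C (parcel cooler than environment)

Parcel:
  700 → 1400 m (dry, 9.9°C/km): ΔT = -9.9 × 0.7 = -6.93°C → T = 8.97°C
  1400 → 2200 m (saturated, 6.6°C/km): ΔT = -6.6 × 0.8 = -5.28°C → T = 3.69°C
Environment:
  700 → 1900 m (environment, lower layer, 6.7°C/km): ΔT = -6.7 × 1.2 = -8.04°C → T = 7.86°C
  1900 → 2200 m (environment, upper layer, 9°C/km): ΔT = -9 × 0.3 = -2.7°C → T = 5.16°C
T_parcel − T_env = 3.69 − 5.16 = -1.47°C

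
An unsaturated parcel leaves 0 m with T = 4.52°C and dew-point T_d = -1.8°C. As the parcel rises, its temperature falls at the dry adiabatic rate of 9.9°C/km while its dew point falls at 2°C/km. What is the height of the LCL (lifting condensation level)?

T and T_d converge at 9.9 − 2 = 7.9°C per km
Height above start = (4.52 − (-1.8)) / 7.9 = 0.8 km
LCL altitude = 0 m + 800 m = 800 m

800 m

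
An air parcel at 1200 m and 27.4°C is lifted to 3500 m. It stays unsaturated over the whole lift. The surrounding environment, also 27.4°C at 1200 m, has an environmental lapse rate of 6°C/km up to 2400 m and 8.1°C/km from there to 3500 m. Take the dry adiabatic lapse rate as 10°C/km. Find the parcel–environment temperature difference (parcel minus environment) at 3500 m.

Parcel:
  1200 → 3500 m (dry, 10°C/km): ΔT = -10 × 2.3 = -23°C → T = 4.4°C
Environment:
  1200 → 2400 m (environment, lower layer, 6°C/km): ΔT = -6 × 1.2 = -7.2°C → T = 20.2°C
  2400 → 3500 m (environment, upper layer, 8.1°C/km): ΔT = -8.1 × 1.1 = -8.91°C → T = 11.29°C
T_parcel − T_env = 4.4 − 11.29 = -6.89°C

-6.89°C (parcel cooler than environment)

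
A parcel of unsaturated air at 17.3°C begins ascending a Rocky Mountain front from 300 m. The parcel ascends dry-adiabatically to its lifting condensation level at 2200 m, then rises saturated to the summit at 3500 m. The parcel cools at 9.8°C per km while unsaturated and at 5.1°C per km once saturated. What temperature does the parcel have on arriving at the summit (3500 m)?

-7.95°C

300 → 2200 m (dry, 9.8°C/km): ΔT = -9.8 × 1.9 = -18.62°C → T = -1.32°C
2200 → 3500 m (saturated, 5.1°C/km): ΔT = -5.1 × 1.3 = -6.63°C → T = -7.95°C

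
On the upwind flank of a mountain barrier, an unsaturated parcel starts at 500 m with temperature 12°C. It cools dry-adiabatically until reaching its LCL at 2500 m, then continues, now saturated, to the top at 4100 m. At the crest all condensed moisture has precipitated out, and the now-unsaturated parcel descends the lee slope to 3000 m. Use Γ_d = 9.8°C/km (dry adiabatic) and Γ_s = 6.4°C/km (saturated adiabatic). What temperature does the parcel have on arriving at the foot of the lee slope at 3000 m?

From 500 m to 2500 m (dry): cools by 9.8 × 2 = 19.6°C, giving -7.6°C.
From 2500 m to 4100 m (saturated): cools by 6.4 × 1.6 = 10.24°C, giving -17.84°C.
From 4100 m to 3000 m (dry descent): warms by 9.8 × 1.1 = 10.78°C, giving -7.06°C.

-7.06°C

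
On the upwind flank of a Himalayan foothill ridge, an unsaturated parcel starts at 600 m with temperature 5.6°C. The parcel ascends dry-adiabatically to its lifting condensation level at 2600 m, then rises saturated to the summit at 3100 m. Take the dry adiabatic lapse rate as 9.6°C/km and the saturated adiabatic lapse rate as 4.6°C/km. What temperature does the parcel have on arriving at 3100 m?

-15.9°C

600 → 2600 m (dry, 9.6°C/km): ΔT = -9.6 × 2 = -19.2°C → T = -13.6°C
2600 → 3100 m (saturated, 4.6°C/km): ΔT = -4.6 × 0.5 = -2.3°C → T = -15.9°C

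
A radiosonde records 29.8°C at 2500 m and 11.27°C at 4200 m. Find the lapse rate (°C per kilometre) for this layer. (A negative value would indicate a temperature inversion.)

10.9°C/km

Γ = −ΔT/Δz = (29.8 − 11.27) / (4200 − 2500) m
  = 18.53°C / 1.7 km = 10.9°C/km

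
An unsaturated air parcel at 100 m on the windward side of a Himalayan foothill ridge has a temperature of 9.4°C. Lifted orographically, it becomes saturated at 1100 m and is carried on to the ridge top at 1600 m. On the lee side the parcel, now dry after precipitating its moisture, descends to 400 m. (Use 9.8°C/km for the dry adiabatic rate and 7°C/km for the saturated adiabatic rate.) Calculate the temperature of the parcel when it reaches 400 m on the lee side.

7.86°C

Dry to 1100 m: -9.8 × 1 km = -9.8°C, so T = -0.4°C.
Saturated to 1600 m: -7 × 0.5 km = -3.5°C, so T = -3.9°C.
Dry descent to 400 m: +9.8 × 1.2 km = +11.76°C, so T = 7.86°C.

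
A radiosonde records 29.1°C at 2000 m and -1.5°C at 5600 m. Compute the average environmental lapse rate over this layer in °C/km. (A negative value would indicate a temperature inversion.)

Γ = −ΔT/Δz = (29.1 − (-1.5)) / (5600 − 2000) m
  = 30.6°C / 3.6 km = 8.5°C/km

8.5°C/km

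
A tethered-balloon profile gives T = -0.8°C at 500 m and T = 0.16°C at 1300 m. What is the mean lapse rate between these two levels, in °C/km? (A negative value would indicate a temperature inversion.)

-1.2°C/km

Γ = −ΔT/Δz = (-0.8 − 0.16) / (1300 − 500) m
  = -0.96°C / 0.8 km = -1.2°C/km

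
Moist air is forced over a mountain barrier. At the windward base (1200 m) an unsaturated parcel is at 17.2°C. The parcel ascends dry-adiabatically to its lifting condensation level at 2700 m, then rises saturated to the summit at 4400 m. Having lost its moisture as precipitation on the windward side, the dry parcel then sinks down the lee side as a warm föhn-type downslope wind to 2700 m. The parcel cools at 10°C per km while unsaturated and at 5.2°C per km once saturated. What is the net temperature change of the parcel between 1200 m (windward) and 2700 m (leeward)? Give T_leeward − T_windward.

Dry to 2700 m: -10 × 1.5 km = -15°C, so T = 2.2°C.
Saturated to 4400 m: -5.2 × 1.7 km = -8.84°C, so T = -6.64°C.
Dry descent to 2700 m: +10 × 1.7 km = +17°C, so T = 10.36°C.
Net change vs windward start: 10.36 − 17.2 = -6.84°C

-6.84°C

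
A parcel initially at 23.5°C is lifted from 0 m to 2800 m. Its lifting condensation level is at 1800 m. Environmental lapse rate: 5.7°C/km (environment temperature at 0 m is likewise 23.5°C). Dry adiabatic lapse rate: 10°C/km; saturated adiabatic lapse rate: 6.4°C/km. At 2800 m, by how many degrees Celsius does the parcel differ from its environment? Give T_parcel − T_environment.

-8.44°C (parcel cooler than environment)

Parcel:
  0–1800 m, dry: Δz = 1.8 km ⇒ ΔT = -18°C; T = 5.5°C
  1800–2800 m, saturated: Δz = 1 km ⇒ ΔT = -6.4°C; T = -0.9°C
Environment:
  0–2800 m, environment: Δz = 2.8 km ⇒ ΔT = -15.96°C; T = 7.54°C
T_parcel − T_env = -0.9 − 7.54 = -8.44°C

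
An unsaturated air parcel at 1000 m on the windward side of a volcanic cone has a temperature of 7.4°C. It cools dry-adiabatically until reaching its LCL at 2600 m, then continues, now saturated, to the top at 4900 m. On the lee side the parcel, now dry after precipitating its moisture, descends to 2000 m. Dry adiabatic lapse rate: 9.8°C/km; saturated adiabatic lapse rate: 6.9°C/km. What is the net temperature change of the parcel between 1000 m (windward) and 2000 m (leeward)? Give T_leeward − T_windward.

Dry to 2600 m: -9.8 × 1.6 km = -15.68°C, so T = -8.28°C.
Saturated to 4900 m: -6.9 × 2.3 km = -15.87°C, so T = -24.15°C.
Dry descent to 2000 m: +9.8 × 2.9 km = +28.42°C, so T = 4.27°C.
Net change vs windward start: 4.27 − 7.4 = -3.13°C

-3.13°C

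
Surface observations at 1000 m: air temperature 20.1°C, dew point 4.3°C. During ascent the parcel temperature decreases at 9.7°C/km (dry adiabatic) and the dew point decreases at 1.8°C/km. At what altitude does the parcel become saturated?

3000 m

T and T_d converge at 9.7 − 1.8 = 7.9°C per km
Height above start = (20.1 − 4.3) / 7.9 = 2 km
LCL altitude = 1000 m + 2000 m = 3000 m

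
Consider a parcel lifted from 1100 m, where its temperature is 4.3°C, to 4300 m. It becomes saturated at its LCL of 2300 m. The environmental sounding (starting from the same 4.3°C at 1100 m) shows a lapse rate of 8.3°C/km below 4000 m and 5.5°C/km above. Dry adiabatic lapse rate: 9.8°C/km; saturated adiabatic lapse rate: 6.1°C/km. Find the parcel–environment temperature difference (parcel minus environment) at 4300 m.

+1.76°C (parcel warmer than environment)

Parcel:
  Dry to 2300 m: -9.8 × 1.2 km = -11.76°C, so T = -7.46°C.
  Saturated to 4300 m: -6.1 × 2 km = -12.2°C, so T = -19.66°C.
Environment:
  Environment, lower layer to 4000 m: -8.3 × 2.9 km = -24.07°C, so T = -19.77°C.
  Environment, upper layer to 4300 m: -5.5 × 0.3 km = -1.65°C, so T = -21.42°C.
T_parcel − T_env = -19.66 − (-21.42) = +1.76°C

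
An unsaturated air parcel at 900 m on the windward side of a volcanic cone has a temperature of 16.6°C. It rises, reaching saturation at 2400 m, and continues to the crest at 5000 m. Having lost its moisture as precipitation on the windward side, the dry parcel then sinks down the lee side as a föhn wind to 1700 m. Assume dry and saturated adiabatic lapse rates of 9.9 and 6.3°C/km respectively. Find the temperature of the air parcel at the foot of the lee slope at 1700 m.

18.04°C

900 → 2400 m (dry, 9.9°C/km): ΔT = -9.9 × 1.5 = -14.85°C → T = 1.75°C
2400 → 5000 m (saturated, 6.3°C/km): ΔT = -6.3 × 2.6 = -16.38°C → T = -14.63°C
5000 → 1700 m (dry descent, 9.9°C/km): ΔT = +9.9 × 3.3 = +32.67°C → T = 18.04°C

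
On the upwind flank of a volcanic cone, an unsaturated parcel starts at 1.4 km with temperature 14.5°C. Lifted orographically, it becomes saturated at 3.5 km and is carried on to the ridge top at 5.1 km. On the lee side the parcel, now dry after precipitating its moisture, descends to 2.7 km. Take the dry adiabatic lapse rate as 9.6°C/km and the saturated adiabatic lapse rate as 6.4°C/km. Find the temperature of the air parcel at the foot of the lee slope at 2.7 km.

7.14°C

1400–3500 m, dry: Δz = 2.1 km ⇒ ΔT = -20.16°C; T = -5.66°C
3500–5100 m, saturated: Δz = 1.6 km ⇒ ΔT = -10.24°C; T = -15.9°C
5100–2700 m, dry descent: Δz = 2.4 km ⇒ ΔT = +23.04°C; T = 7.14°C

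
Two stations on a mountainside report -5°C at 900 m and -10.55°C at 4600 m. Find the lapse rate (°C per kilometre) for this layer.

Γ = −ΔT/Δz = (-5 − (-10.55)) / (4600 − 900) m
  = 5.55°C / 3.7 km = 1.5°C/km

1.5°C/km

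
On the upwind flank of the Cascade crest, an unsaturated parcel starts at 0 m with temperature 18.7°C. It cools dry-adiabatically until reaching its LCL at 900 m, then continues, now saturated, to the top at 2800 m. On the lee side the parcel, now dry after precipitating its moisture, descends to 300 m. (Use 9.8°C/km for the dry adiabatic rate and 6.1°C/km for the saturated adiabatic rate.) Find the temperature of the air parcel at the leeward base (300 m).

22.79°C

Dry to 900 m: -9.8 × 0.9 km = -8.82°C, so T = 9.88°C.
Saturated to 2800 m: -6.1 × 1.9 km = -11.59°C, so T = -1.71°C.
Dry descent to 300 m: +9.8 × 2.5 km = +24.5°C, so T = 22.79°C.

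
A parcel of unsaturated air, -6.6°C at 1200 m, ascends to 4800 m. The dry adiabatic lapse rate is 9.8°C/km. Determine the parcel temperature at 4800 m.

1200 → 4800 m (dry adiabatic, 9.8°C/km): ΔT = -9.8 × 3.6 = -35.28°C → T = -41.88°C

-41.88°C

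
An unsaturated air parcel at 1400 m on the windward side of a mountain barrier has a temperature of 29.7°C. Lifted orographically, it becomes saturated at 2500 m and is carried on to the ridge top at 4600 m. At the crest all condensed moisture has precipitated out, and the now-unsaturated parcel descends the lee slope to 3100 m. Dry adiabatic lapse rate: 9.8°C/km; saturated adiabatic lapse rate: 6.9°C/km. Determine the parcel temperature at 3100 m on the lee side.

From 1400 m to 2500 m (dry): cools by 9.8 × 1.1 = 10.78°C, giving 18.92°C.
From 2500 m to 4600 m (saturated): cools by 6.9 × 2.1 = 14.49°C, giving 4.43°C.
From 4600 m to 3100 m (dry descent): warms by 9.8 × 1.5 = 14.7°C, giving 19.13°C.

19.13°C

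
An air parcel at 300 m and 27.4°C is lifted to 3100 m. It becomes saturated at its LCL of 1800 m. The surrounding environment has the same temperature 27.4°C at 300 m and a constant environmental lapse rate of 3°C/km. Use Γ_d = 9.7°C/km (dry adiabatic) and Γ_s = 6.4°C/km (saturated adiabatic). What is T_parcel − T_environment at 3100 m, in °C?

Parcel:
  Dry to 1800 m: -9.7 × 1.5 km = -14.55°C, so T = 12.85°C.
  Saturated to 3100 m: -6.4 × 1.3 km = -8.32°C, so T = 4.53°C.
Environment:
  Environment to 3100 m: -3 × 2.8 km = -8.4°C, so T = 19°C.
T_parcel − T_env = 4.53 − 19 = -14.47°C

-14.47°C (parcel cooler than environment)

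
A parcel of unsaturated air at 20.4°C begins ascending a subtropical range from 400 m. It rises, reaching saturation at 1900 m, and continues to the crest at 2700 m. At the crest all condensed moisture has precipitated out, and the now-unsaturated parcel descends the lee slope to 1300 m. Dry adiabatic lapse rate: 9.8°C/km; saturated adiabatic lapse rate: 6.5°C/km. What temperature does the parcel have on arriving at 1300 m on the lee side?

400–1900 m, dry: Δz = 1.5 km ⇒ ΔT = -14.7°C; T = 5.7°C
1900–2700 m, saturated: Δz = 0.8 km ⇒ ΔT = -5.2°C; T = 0.5°C
2700–1300 m, dry descent: Δz = 1.4 km ⇒ ΔT = +13.72°C; T = 14.22°C

14.22°C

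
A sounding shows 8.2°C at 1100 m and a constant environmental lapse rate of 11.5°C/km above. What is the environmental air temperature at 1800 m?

0.15°C

1100 → 1800 m (environmental, 11.5°C/km): ΔT = -11.5 × 0.7 = -8.05°C → T = 0.15°C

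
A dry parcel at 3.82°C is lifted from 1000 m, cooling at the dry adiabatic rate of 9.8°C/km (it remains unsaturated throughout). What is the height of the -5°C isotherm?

1900 m

Height above start = (3.82 − (-5)) / 9.8 = 0.9 km
Altitude = 1000 m + 900 m = 1900 m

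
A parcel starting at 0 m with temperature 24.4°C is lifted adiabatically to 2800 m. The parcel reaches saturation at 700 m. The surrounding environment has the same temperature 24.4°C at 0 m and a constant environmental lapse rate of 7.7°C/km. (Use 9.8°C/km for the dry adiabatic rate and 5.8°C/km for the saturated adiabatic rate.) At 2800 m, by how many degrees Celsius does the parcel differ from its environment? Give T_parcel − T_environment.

+2.52°C (parcel warmer than environment)

Parcel:
  0 → 700 m (dry, 9.8°C/km): ΔT = -9.8 × 0.7 = -6.86°C → T = 17.54°C
  700 → 2800 m (saturated, 5.8°C/km): ΔT = -5.8 × 2.1 = -12.18°C → T = 5.36°C
Environment:
  0 → 2800 m (environment, 7.7°C/km): ΔT = -7.7 × 2.8 = -21.56°C → T = 2.84°C
T_parcel − T_env = 5.36 − 2.84 = +2.52°C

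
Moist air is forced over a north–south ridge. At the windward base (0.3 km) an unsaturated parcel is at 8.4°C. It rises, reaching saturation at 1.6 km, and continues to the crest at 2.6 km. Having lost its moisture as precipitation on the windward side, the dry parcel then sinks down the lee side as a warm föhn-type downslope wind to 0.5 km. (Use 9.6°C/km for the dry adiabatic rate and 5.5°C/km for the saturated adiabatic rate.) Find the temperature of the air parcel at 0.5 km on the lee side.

From 300 m to 1600 m (dry): cools by 9.6 × 1.3 = 12.48°C, giving -4.08°C.
From 1600 m to 2600 m (saturated): cools by 5.5 × 1 = 5.5°C, giving -9.58°C.
From 2600 m to 500 m (dry descent): warms by 9.6 × 2.1 = 20.16°C, giving 10.58°C.

10.58°C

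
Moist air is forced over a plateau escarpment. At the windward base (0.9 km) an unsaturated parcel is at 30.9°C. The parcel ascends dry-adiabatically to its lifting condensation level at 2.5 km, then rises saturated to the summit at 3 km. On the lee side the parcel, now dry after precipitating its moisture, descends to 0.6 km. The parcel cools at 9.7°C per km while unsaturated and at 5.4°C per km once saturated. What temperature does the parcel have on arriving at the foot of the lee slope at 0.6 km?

35.96°C

Dry to 2500 m: -9.7 × 1.6 km = -15.52°C, so T = 15.38°C.
Saturated to 3000 m: -5.4 × 0.5 km = -2.7°C, so T = 12.68°C.
Dry descent to 600 m: +9.7 × 2.4 km = +23.28°C, so T = 35.96°C.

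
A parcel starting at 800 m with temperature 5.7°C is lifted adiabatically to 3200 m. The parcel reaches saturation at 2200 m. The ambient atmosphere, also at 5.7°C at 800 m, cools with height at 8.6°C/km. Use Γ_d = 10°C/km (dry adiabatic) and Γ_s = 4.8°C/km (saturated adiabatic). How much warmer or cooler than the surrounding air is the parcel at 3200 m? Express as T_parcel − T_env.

+1.84°C (parcel warmer than environment)

Parcel:
  800–2200 m, dry: Δz = 1.4 km ⇒ ΔT = -14°C; T = -8.3°C
  2200–3200 m, saturated: Δz = 1 km ⇒ ΔT = -4.8°C; T = -13.1°C
Environment:
  800–3200 m, environment: Δz = 2.4 km ⇒ ΔT = -20.64°C; T = -14.94°C
T_parcel − T_env = -13.1 − (-14.94) = +1.84°C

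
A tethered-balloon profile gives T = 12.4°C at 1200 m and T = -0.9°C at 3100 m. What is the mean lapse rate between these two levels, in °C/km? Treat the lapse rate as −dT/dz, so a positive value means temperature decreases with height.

7°C/km

Γ = −ΔT/Δz = (12.4 − (-0.9)) / (3100 − 1200) m
  = 13.3°C / 1.9 km = 7°C/km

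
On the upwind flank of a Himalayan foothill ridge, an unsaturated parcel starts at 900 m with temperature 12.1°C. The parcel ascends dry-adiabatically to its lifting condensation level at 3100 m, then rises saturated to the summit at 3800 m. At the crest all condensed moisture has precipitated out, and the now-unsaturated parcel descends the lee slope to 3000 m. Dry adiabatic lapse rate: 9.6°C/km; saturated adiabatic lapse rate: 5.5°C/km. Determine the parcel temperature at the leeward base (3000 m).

-5.19°C

900 → 3100 m (dry, 9.6°C/km): ΔT = -9.6 × 2.2 = -21.12°C → T = -9.02°C
3100 → 3800 m (saturated, 5.5°C/km): ΔT = -5.5 × 0.7 = -3.85°C → T = -12.87°C
3800 → 3000 m (dry descent, 9.6°C/km): ΔT = +9.6 × 0.8 = +7.68°C → T = -5.19°C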